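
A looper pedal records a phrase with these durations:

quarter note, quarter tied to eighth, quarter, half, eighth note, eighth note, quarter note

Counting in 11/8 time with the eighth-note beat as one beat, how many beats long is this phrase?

15

One eighth-note beat = 2 sixteenth notes.
Working in sixteenth notes: quarter note = 4; quarter tied to eighth (quarter + eighth) = 6; quarter = 4; half = 8; eighth note = 2; eighth note = 2; quarter note = 4.
Sum: 4 + 6 + 4 + 8 + 2 + 2 + 4 = 30.
30 ÷ 2 = 15 beats.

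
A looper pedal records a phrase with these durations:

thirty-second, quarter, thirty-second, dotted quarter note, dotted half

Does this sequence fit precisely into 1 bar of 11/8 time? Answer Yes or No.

No

One bar of 11/8 = 44 thirty-second notes.
Express everything in thirty-second notes: thirty-second = 1; quarter = 8; thirty-second = 1; dotted quarter note = 12; dotted half = 24.
Altogether 1 + 8 + 1 + 12 + 24 = 46.
46 exceeds 44, so the answer is No.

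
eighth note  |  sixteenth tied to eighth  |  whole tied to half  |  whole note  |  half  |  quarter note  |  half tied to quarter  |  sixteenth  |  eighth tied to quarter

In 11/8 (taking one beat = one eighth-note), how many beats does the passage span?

One eighth-note beat = 2 sixteenth notes.
Express everything in sixteenth notes: eighth note = 2; sixteenth tied to eighth (sixteenth + eighth) = 3; whole tied to half (whole + half) = 24; whole note = 16; half = 8; quarter note = 4; half tied to quarter (half + quarter) = 12; sixteenth = 1; eighth tied to quarter (eighth + quarter) = 6.
Sum: 2 + 3 + 24 + 16 + 8 + 4 + 12 + 1 + 6 = 76.
76 ÷ 2 = 38 beats.

38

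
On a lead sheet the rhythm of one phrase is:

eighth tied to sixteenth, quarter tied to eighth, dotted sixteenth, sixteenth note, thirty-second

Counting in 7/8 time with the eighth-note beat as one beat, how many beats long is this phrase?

6

One eighth-note beat = 4 thirty-second notes.
Convert each value to thirty-second notes: eighth tied to sixteenth (eighth + sixteenth) = 6; quarter tied to eighth (quarter + eighth) = 12; dotted sixteenth = 3; sixteenth note = 2; thirty-second = 1.
Sum: 6 + 12 + 3 + 2 + 1 = 24.
24 ÷ 4 = 6 beats.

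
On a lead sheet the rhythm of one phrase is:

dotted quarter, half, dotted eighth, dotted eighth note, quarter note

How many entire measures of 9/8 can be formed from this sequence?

1

One bar of 9/8 = 18 sixteenth notes.
Working in sixteenth notes: dotted quarter = 6; half = 8; dotted eighth = 3; dotted eighth note = 3; quarter note = 4.
Total: 6 + 8 + 3 + 3 + 4 = 24.
24 ÷ 18 = 1 complete bar with 6 left over.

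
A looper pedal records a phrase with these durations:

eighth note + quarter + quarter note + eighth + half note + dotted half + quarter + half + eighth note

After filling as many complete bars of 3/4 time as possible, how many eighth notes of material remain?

5

One bar of 3/4 = 6 eighth notes.
Express everything in eighth notes: eighth note = 1; quarter = 2; quarter note = 2; eighth = 1; half note = 4; dotted half = 6; quarter = 2; half = 4; eighth note = 1.
Sum: 1 + 2 + 2 + 1 + 4 + 6 + 2 + 4 + 1 = 23.
23 ÷ 6 = 3 complete bars with 5 eighth notes remaining.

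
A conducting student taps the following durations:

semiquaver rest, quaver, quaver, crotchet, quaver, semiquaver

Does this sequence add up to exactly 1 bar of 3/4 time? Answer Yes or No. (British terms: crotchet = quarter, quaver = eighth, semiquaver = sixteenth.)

One bar of 3/4 = 12 sixteenth notes.
Working in sixteenth notes: semiquaver rest = 1; quaver = 2; quaver = 2; crotchet = 4; quaver = 2; semiquaver = 1.
Sum: 1 + 2 + 2 + 4 + 2 + 1 = 12.
12 equals 12, so the answer is Yes.

Yes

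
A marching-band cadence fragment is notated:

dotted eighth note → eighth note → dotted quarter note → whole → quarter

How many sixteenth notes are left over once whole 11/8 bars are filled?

9

One bar of 11/8 = 22 sixteenth notes.
Each duration in sixteenth notes: dotted eighth note = 3; eighth note = 2; dotted quarter note = 6; whole = 16; quarter = 4.
Total: 3 + 2 + 6 + 16 + 4 = 31.
31 ÷ 22 = 1 complete bar with 9 sixteenth notes remaining.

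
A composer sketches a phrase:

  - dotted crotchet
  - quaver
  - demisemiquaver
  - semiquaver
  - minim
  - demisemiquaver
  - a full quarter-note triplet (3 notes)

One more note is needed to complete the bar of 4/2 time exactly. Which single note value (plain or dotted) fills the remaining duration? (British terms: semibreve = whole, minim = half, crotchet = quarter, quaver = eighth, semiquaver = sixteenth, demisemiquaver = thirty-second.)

dotted quarter note

The bar of 4/2 = 64 thirty-second notes.
In thirty-second notes: dotted crotchet = 12; quaver = 4; demisemiquaver = 1; semiquaver = 2; minim = 16; demisemiquaver = 1; a full quarter-note triplet (3 notes) (three triplet quarters span one half) = 16.
Sum: 12 + 4 + 1 + 2 + 16 + 1 + 16 = 52.
Remaining: 64 − 52 = 12 thirty-second notes, which is a dotted quarter note.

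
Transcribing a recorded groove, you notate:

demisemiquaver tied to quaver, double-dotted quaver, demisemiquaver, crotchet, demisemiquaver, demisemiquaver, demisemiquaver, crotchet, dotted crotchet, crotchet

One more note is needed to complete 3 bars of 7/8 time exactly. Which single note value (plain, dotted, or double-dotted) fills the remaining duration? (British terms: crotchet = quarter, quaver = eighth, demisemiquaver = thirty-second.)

3 bars of 7/8 = 84 thirty-second notes.
Working in thirty-second notes: demisemiquaver tied to quaver (demisemiquaver + quaver) = 5; double-dotted quaver = 7; demisemiquaver = 1; crotchet = 8; demisemiquaver = 1; demisemiquaver = 1; demisemiquaver = 1; crotchet = 8; dotted crotchet = 12; crotchet = 8.
Sum: 5 + 7 + 1 + 8 + 1 + 1 + 1 + 8 + 12 + 8 = 52.
Remaining: 84 − 52 = 32 thirty-second notes, which is a whole note.

whole note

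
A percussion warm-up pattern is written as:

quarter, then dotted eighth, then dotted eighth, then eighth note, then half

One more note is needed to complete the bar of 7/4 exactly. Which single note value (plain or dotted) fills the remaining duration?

The bar of 7/4 = 28 sixteenth notes.
In sixteenth notes: quarter = 4; dotted eighth = 3; dotted eighth = 3; eighth note = 2; half = 8.
Adding: 4 + 3 + 3 + 2 + 8 = 20.
Remaining: 28 − 20 = 8 sixteenth notes, which is a half note.

half note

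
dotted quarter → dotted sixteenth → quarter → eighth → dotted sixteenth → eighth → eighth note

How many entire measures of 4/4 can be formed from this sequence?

1

One bar of 4/4 = 32 thirty-second notes.
Working in thirty-second notes: dotted quarter = 12; dotted sixteenth = 3; quarter = 8; eighth = 4; dotted sixteenth = 3; eighth = 4; eighth note = 4.
Total: 12 + 3 + 8 + 4 + 3 + 4 + 4 = 38.
38 ÷ 32 = 1 complete bar with 6 left over.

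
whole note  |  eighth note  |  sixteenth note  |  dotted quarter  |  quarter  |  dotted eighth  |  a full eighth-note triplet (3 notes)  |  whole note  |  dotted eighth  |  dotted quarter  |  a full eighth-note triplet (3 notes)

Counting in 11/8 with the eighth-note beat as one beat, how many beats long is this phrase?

One eighth-note beat = 2 sixteenth notes.
Express everything in sixteenth notes: whole note = 16; eighth note = 2; sixteenth note = 1; dotted quarter = 6; quarter = 4; dotted eighth = 3; a full eighth-note triplet (3 notes) (three triplet eighths span one quarter) = 4; whole note = 16; dotted eighth = 3; dotted quarter = 6; a full eighth-note triplet (3 notes) (three triplet eighths span one quarter) = 4.
Sum: 16 + 2 + 1 + 6 + 4 + 3 + 4 + 16 + 3 + 6 + 4 = 65.
65 ÷ 2 = 32.5 beats.

32.5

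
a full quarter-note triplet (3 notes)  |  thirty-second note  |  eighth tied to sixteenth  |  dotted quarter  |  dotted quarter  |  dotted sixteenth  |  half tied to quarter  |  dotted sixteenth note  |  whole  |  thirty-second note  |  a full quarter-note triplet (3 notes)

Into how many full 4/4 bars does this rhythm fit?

3

One bar of 4/4 = 32 thirty-second notes.
Working in thirty-second notes: a full quarter-note triplet (3 notes) (three triplet quarters span one half) = 16; thirty-second note = 1; eighth tied to sixteenth (eighth + sixteenth) = 6; dotted quarter = 12; dotted quarter = 12; dotted sixteenth = 3; half tied to quarter (half + quarter) = 24; dotted sixteenth note = 3; whole = 32; thirty-second note = 1; a full quarter-note triplet (3 notes) (three triplet quarters span one half) = 16.
Altogether 16 + 1 + 6 + 12 + 12 + 3 + 24 + 3 + 32 + 1 + 16 = 126.
126 ÷ 32 = 3 complete bars with 30 left over.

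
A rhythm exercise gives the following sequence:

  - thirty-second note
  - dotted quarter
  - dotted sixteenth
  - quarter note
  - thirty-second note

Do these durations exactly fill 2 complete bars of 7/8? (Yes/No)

No

One bar of 7/8 = 28 thirty-second notes, so 2 bars = 56.
Express everything in thirty-second notes: thirty-second note = 1; dotted quarter = 12; dotted sixteenth = 3; quarter note = 8; thirty-second note = 1.
Adding: 1 + 12 + 3 + 8 + 1 = 25.
25 falls short of 56, so the answer is No.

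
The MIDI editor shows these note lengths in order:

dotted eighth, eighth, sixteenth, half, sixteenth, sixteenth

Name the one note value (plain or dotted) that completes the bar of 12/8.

The bar of 12/8 = 24 sixteenth notes.
Convert each value to sixteenth notes: dotted eighth = 3; eighth = 2; sixteenth = 1; half = 8; sixteenth = 1; sixteenth = 1.
Adding: 3 + 2 + 1 + 8 + 1 + 1 = 16.
Remaining: 24 − 16 = 8 sixteenth notes, which is a half note.

half note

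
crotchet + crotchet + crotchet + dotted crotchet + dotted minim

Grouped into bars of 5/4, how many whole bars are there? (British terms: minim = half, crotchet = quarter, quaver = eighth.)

1

One bar of 5/4 = 10 eighth notes.
Express everything in eighth notes: crotchet = 2; crotchet = 2; crotchet = 2; dotted crotchet = 3; dotted minim = 6.
Adding: 2 + 2 + 2 + 3 + 6 = 15.
15 ÷ 10 = 1 complete bar with 5 left over.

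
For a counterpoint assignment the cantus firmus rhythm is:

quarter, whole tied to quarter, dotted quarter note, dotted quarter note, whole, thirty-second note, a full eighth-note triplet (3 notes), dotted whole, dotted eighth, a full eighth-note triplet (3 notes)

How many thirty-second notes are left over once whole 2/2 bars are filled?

15

One bar of 2/2 = 32 thirty-second notes.
Working in thirty-second notes: quarter = 8; whole tied to quarter (whole + quarter) = 40; dotted quarter note = 12; dotted quarter note = 12; whole = 32; thirty-second note = 1; a full eighth-note triplet (3 notes) (three triplet eighths span one quarter) = 8; dotted whole = 48; dotted eighth = 6; a full eighth-note triplet (3 notes) (three triplet eighths span one quarter) = 8.
Total: 8 + 40 + 12 + 12 + 32 + 1 + 8 + 48 + 6 + 8 = 175.
175 ÷ 32 = 5 complete bars with 15 thirty-second notes remaining.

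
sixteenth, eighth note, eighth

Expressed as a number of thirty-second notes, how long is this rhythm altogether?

Convert each value to thirty-second notes: sixteenth = 2; eighth note = 4; eighth = 4.
Total: 2 + 4 + 4 = 10 thirty-second notes.

10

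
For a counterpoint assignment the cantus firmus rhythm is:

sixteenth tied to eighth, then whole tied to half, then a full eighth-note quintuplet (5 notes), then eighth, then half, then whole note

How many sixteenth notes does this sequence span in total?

61

Each duration in sixteenth notes: sixteenth tied to eighth (sixteenth + eighth) = 3; whole tied to half (whole + half) = 24; a full eighth-note quintuplet (5 notes) (five quintuplet eighths span one half) = 8; eighth = 2; half = 8; whole note = 16.
Total: 3 + 24 + 8 + 2 + 8 + 16 = 61 sixteenth notes.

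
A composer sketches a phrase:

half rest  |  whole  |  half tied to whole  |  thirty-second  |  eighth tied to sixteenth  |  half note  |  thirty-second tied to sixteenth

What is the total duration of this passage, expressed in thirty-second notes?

122

Each duration in thirty-second notes: half rest = 16; whole = 32; half tied to whole (half + whole) = 48; thirty-second = 1; eighth tied to sixteenth (eighth + sixteenth) = 6; half note = 16; thirty-second tied to sixteenth (thirty-second + sixteenth) = 3.
Altogether 16 + 32 + 48 + 1 + 6 + 16 + 3 = 122 thirty-second notes.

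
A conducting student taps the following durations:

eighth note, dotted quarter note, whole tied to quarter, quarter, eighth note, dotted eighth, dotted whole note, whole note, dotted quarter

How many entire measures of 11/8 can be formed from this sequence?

3

One bar of 11/8 = 22 sixteenth notes.
Express everything in sixteenth notes: eighth note = 2; dotted quarter note = 6; whole tied to quarter (whole + quarter) = 20; quarter = 4; eighth note = 2; dotted eighth = 3; dotted whole note = 24; whole note = 16; dotted quarter = 6.
Adding: 2 + 6 + 20 + 4 + 2 + 3 + 24 + 16 + 6 = 83.
83 ÷ 22 = 3 complete bars with 17 left over.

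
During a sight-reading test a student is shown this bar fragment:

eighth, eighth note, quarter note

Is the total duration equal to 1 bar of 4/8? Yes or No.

One bar of 4/8 = 4 eighth notes.
Each duration in eighth notes: eighth = 1; eighth note = 1; quarter note = 2.
Sum: 1 + 1 + 2 = 4.
4 equals 4, so the answer is Yes.

Yes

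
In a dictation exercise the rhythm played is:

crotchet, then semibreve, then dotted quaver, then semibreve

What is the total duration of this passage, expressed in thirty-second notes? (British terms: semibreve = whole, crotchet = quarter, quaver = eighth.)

78

Express everything in thirty-second notes: crotchet = 8; semibreve = 32; dotted quaver = 6; semibreve = 32.
Total: 8 + 32 + 6 + 32 = 78 thirty-second notes.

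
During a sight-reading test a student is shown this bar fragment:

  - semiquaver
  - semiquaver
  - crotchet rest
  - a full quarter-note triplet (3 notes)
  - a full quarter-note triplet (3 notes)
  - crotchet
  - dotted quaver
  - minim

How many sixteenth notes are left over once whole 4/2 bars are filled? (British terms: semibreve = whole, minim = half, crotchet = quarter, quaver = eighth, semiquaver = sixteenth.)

One bar of 4/2 = 32 sixteenth notes.
In sixteenth notes: semiquaver = 1; semiquaver = 1; crotchet rest = 4; a full quarter-note triplet (3 notes) (three triplet quarters span one half) = 8; a full quarter-note triplet (3 notes) (three triplet quarters span one half) = 8; crotchet = 4; dotted quaver = 3; minim = 8.
Total: 1 + 1 + 4 + 8 + 8 + 4 + 3 + 8 = 37.
37 ÷ 32 = 1 complete bar with 5 sixteenth notes remaining.

5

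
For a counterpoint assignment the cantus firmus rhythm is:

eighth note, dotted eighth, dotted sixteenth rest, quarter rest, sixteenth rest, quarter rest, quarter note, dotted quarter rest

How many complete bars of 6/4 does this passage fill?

One bar of 6/4 = 48 thirty-second notes.
Convert each value to thirty-second notes: eighth note = 4; dotted eighth = 6; dotted sixteenth rest = 3; quarter rest = 8; sixteenth rest = 2; quarter rest = 8; quarter note = 8; dotted quarter rest = 12.
Adding: 4 + 6 + 3 + 8 + 2 + 8 + 8 + 12 = 51.
51 ÷ 48 = 1 complete bar with 3 left over.

1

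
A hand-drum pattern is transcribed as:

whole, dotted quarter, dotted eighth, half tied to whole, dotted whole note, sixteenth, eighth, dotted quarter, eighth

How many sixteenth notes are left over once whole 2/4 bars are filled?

4

One bar of 2/4 = 8 sixteenth notes.
Express everything in sixteenth notes: whole = 16; dotted quarter = 6; dotted eighth = 3; half tied to whole (half + whole) = 24; dotted whole note = 24; sixteenth = 1; eighth = 2; dotted quarter = 6; eighth = 2.
Total: 16 + 6 + 3 + 24 + 24 + 1 + 2 + 6 + 2 = 84.
84 ÷ 8 = 10 complete bars with 4 sixteenth notes remaining.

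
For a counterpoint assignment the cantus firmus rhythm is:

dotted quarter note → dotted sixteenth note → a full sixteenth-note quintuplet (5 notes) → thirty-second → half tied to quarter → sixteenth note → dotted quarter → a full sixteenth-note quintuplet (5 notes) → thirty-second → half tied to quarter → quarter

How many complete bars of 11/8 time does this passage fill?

One bar of 11/8 = 44 thirty-second notes.
Working in thirty-second notes: dotted quarter note = 12; dotted sixteenth note = 3; a full sixteenth-note quintuplet (5 notes) (five quintuplet sixteenths span one quarter) = 8; thirty-second = 1; half tied to quarter (half + quarter) = 24; sixteenth note = 2; dotted quarter = 12; a full sixteenth-note quintuplet (5 notes) (five quintuplet sixteenths span one quarter) = 8; thirty-second = 1; half tied to quarter (half + quarter) = 24; quarter = 8.
Total: 12 + 3 + 8 + 1 + 24 + 2 + 12 + 8 + 1 + 24 + 8 = 103.
103 ÷ 44 = 2 complete bars with 15 left over.

2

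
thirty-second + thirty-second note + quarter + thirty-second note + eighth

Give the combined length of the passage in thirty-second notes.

Express everything in thirty-second notes: thirty-second = 1; thirty-second note = 1; quarter = 8; thirty-second note = 1; eighth = 4.
Sum: 1 + 1 + 8 + 1 + 4 = 15 thirty-second notes.

15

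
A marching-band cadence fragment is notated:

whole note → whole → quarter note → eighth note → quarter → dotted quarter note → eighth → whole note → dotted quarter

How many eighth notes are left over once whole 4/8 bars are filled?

0

One bar of 4/8 = 4 eighth notes.
Working in eighth notes: whole note = 8; whole = 8; quarter note = 2; eighth note = 1; quarter = 2; dotted quarter note = 3; eighth = 1; whole note = 8; dotted quarter = 3.
Altogether 8 + 8 + 2 + 1 + 2 + 3 + 1 + 8 + 3 = 36.
36 ÷ 4 = 9 complete bars with 0 eighth notes remaining.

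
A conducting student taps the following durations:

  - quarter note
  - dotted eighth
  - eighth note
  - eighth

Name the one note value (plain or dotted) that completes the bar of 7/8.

dotted eighth note

The bar of 7/8 = 14 sixteenth notes.
Each duration in sixteenth notes: quarter note = 4; dotted eighth = 3; eighth note = 2; eighth = 2.
Adding: 4 + 3 + 2 + 2 = 11.
Remaining: 14 − 11 = 3 sixteenth notes, which is a dotted eighth note.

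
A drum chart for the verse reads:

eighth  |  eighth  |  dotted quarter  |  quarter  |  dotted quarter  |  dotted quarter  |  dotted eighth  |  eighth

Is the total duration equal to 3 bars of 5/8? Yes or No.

One bar of 5/8 = 10 sixteenth notes, so 3 bars = 30.
Convert each value to sixteenth notes: eighth = 2; eighth = 2; dotted quarter = 6; quarter = 4; dotted quarter = 6; dotted quarter = 6; dotted eighth = 3; eighth = 2.
Sum: 2 + 2 + 6 + 4 + 6 + 6 + 3 + 2 = 31.
31 exceeds 30, so the answer is No.

No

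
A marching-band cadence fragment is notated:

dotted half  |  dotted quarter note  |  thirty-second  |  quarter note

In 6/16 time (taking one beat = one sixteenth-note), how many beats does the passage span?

22.5

One sixteenth-note beat = 2 thirty-second notes.
Express everything in thirty-second notes: dotted half = 24; dotted quarter note = 12; thirty-second = 1; quarter note = 8.
Altogether 24 + 12 + 1 + 8 = 45.
45 ÷ 2 = 22.5 beats.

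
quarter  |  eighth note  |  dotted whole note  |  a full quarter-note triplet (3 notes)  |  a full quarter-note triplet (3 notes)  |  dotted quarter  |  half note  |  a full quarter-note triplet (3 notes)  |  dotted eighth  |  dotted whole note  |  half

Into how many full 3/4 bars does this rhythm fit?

One bar of 3/4 = 12 sixteenth notes.
Each duration in sixteenth notes: quarter = 4; eighth note = 2; dotted whole note = 24; a full quarter-note triplet (3 notes) (three triplet quarters span one half) = 8; a full quarter-note triplet (3 notes) (three triplet quarters span one half) = 8; dotted quarter = 6; half note = 8; a full quarter-note triplet (3 notes) (three triplet quarters span one half) = 8; dotted eighth = 3; dotted whole note = 24; half = 8.
Total: 4 + 2 + 24 + 8 + 8 + 6 + 8 + 8 + 3 + 24 + 8 = 103.
103 ÷ 12 = 8 complete bars with 7 left over.

8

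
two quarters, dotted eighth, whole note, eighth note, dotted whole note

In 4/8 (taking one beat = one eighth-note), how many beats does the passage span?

26.5

One eighth-note beat = 2 sixteenth notes.
Convert each value to sixteenth notes: quarter = 4; quarter = 4; dotted eighth = 3; whole note = 16; eighth note = 2; dotted whole note = 24.
Adding: 4 + 4 + 3 + 16 + 2 + 24 = 53.
53 ÷ 2 = 26.5 beats.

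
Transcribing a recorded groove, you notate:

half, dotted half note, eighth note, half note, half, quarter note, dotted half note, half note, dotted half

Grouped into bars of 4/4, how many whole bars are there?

4

One bar of 4/4 = 8 eighth notes.
Convert each value to eighth notes: half = 4; dotted half note = 6; eighth note = 1; half note = 4; half = 4; quarter note = 2; dotted half note = 6; half note = 4; dotted half = 6.
Adding: 4 + 6 + 1 + 4 + 4 + 2 + 6 + 4 + 6 = 37.
37 ÷ 8 = 4 complete bars with 5 left over.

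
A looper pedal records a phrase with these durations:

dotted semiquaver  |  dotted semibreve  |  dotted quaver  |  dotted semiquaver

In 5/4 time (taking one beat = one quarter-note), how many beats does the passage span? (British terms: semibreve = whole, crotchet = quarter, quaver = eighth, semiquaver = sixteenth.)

One quarter-note beat = 8 thirty-second notes.
Working in thirty-second notes: dotted semiquaver = 3; dotted semibreve = 48; dotted quaver = 6; dotted semiquaver = 3.
Adding: 3 + 48 + 6 + 3 = 60.
60 ÷ 8 = 7.5 beats.

7.5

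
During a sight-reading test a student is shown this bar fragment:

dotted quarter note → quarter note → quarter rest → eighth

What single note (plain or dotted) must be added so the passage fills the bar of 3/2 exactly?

The bar of 3/2 = 12 eighth notes.
Each duration in eighth notes: dotted quarter note = 3; quarter note = 2; quarter rest = 2; eighth = 1.
Sum: 3 + 2 + 2 + 1 = 8.
Remaining: 12 − 8 = 4 eighth notes, which is a half note.

half note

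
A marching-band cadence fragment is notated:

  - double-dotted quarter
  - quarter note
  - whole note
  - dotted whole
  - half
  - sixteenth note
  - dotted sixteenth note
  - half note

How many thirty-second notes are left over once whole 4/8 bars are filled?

One bar of 4/8 = 16 thirty-second notes.
Convert each value to thirty-second notes: double-dotted quarter = 14; quarter note = 8; whole note = 32; dotted whole = 48; half = 16; sixteenth note = 2; dotted sixteenth note = 3; half note = 16.
Total: 14 + 8 + 32 + 48 + 16 + 2 + 3 + 16 = 139.
139 ÷ 16 = 8 complete bars with 11 thirty-second notes remaining.

11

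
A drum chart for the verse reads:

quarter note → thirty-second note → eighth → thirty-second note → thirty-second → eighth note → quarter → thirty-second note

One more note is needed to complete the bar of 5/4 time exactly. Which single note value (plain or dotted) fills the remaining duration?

dotted quarter note

The bar of 5/4 = 40 thirty-second notes.
Working in thirty-second notes: quarter note = 8; thirty-second note = 1; eighth = 4; thirty-second note = 1; thirty-second = 1; eighth note = 4; quarter = 8; thirty-second note = 1.
Sum: 8 + 1 + 4 + 1 + 1 + 4 + 8 + 1 = 28.
Remaining: 40 − 28 = 12 thirty-second notes, which is a dotted quarter note.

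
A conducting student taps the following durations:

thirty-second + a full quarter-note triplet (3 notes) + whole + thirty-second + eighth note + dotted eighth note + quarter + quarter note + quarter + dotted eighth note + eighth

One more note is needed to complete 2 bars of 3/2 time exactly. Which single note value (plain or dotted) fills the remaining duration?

sixteenth note

2 bars of 3/2 = 96 thirty-second notes.
Express everything in thirty-second notes: thirty-second = 1; a full quarter-note triplet (3 notes) (three triplet quarters span one half) = 16; whole = 32; thirty-second = 1; eighth note = 4; dotted eighth note = 6; quarter = 8; quarter note = 8; quarter = 8; dotted eighth note = 6; eighth = 4.
Adding: 1 + 16 + 32 + 1 + 4 + 6 + 8 + 8 + 8 + 6 + 4 = 94.
Remaining: 96 − 94 = 2 thirty-second notes, which is a sixteenth note.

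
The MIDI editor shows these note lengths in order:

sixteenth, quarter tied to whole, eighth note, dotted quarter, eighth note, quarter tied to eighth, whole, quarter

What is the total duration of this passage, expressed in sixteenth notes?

57

Each duration in sixteenth notes: sixteenth = 1; quarter tied to whole (quarter + whole) = 20; eighth note = 2; dotted quarter = 6; eighth note = 2; quarter tied to eighth (quarter + eighth) = 6; whole = 16; quarter = 4.
Sum: 1 + 20 + 2 + 6 + 2 + 6 + 16 + 4 = 57 sixteenth notes.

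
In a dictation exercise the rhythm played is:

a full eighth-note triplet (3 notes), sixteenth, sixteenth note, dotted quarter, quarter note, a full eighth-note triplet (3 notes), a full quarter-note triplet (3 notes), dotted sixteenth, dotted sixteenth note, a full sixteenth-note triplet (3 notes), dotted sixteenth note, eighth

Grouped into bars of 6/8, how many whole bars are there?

3

One bar of 6/8 = 24 thirty-second notes.
Working in thirty-second notes: a full eighth-note triplet (3 notes) (three triplet eighths span one quarter) = 8; sixteenth = 2; sixteenth note = 2; dotted quarter = 12; quarter note = 8; a full eighth-note triplet (3 notes) (three triplet eighths span one quarter) = 8; a full quarter-note triplet (3 notes) (three triplet quarters span one half) = 16; dotted sixteenth = 3; dotted sixteenth note = 3; a full sixteenth-note triplet (3 notes) (three triplet sixteenths span one eighth) = 4; dotted sixteenth note = 3; eighth = 4.
Sum: 8 + 2 + 2 + 12 + 8 + 8 + 16 + 3 + 3 + 4 + 3 + 4 = 73.
73 ÷ 24 = 3 complete bars with 1 left over.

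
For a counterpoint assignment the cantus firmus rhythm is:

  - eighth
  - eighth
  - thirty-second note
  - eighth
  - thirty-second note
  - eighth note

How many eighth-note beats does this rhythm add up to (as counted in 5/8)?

4.5

One eighth-note beat = 4 thirty-second notes.
Each duration in thirty-second notes: eighth = 4; eighth = 4; thirty-second note = 1; eighth = 4; thirty-second note = 1; eighth note = 4.
Sum: 4 + 4 + 1 + 4 + 1 + 4 = 18.
18 ÷ 4 = 4.5 beats.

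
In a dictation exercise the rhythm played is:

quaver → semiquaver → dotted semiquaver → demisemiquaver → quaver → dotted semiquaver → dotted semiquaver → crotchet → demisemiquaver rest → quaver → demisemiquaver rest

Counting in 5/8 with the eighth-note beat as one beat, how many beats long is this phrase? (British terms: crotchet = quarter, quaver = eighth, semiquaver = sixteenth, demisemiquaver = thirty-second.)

One eighth-note beat = 4 thirty-second notes.
Each duration in thirty-second notes: quaver = 4; semiquaver = 2; dotted semiquaver = 3; demisemiquaver = 1; quaver = 4; dotted semiquaver = 3; dotted semiquaver = 3; crotchet = 8; demisemiquaver rest = 1; quaver = 4; demisemiquaver rest = 1.
Adding: 4 + 2 + 3 + 1 + 4 + 3 + 3 + 8 + 1 + 4 + 1 = 34.
34 ÷ 4 = 8.5 beats.

8.5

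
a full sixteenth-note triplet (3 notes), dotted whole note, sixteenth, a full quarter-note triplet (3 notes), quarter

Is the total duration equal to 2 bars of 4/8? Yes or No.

No

One bar of 4/8 = 8 sixteenth notes, so 2 bars = 16.
Express everything in sixteenth notes: a full sixteenth-note triplet (3 notes) (three triplet sixteenths span one eighth) = 2; dotted whole note = 24; sixteenth = 1; a full quarter-note triplet (3 notes) (three triplet quarters span one half) = 8; quarter = 4.
Total: 2 + 24 + 1 + 8 + 4 = 39.
39 exceeds 16, so the answer is No.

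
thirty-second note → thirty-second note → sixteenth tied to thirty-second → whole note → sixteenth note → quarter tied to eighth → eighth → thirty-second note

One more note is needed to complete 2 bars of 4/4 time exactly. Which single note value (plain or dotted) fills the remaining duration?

quarter note

2 bars of 4/4 = 64 thirty-second notes.
Working in thirty-second notes: thirty-second note = 1; thirty-second note = 1; sixteenth tied to thirty-second (sixteenth + thirty-second) = 3; whole note = 32; sixteenth note = 2; quarter tied to eighth (quarter + eighth) = 12; eighth = 4; thirty-second note = 1.
Sum: 1 + 1 + 3 + 32 + 2 + 12 + 4 + 1 = 56.
Remaining: 64 − 56 = 8 thirty-second notes, which is a quarter note.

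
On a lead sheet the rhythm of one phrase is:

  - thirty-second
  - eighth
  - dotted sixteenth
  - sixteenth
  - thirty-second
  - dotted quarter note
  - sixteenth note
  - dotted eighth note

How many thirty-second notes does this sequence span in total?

Express everything in thirty-second notes: thirty-second = 1; eighth = 4; dotted sixteenth = 3; sixteenth = 2; thirty-second = 1; dotted quarter note = 12; sixteenth note = 2; dotted eighth note = 6.
Adding: 1 + 4 + 3 + 2 + 1 + 12 + 2 + 6 = 31 thirty-second notes.

31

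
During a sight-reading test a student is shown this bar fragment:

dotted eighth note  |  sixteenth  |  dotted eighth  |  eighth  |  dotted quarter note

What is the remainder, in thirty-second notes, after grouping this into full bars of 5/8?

10

One bar of 5/8 = 10 sixteenth notes.
Convert each value to sixteenth notes: dotted eighth note = 3; sixteenth = 1; dotted eighth = 3; eighth = 2; dotted quarter note = 6.
Sum: 3 + 1 + 3 + 2 + 6 = 15.
15 ÷ 10 = 1 complete bar with 5 sixteenth notes remaining = 10 thirty-second notes.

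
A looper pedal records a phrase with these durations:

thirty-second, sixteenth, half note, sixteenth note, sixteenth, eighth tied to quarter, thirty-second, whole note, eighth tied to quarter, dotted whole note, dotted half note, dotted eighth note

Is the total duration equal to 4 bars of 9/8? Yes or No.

One bar of 9/8 = 36 thirty-second notes, so 4 bars = 144.
Each duration in thirty-second notes: thirty-second = 1; sixteenth = 2; half note = 16; sixteenth note = 2; sixteenth = 2; eighth tied to quarter (eighth + quarter) = 12; thirty-second = 1; whole note = 32; eighth tied to quarter (eighth + quarter) = 12; dotted whole note = 48; dotted half note = 24; dotted eighth note = 6.
Adding: 1 + 2 + 16 + 2 + 2 + 12 + 1 + 32 + 12 + 48 + 24 + 6 = 158.
158 exceeds 144, so the answer is No.

No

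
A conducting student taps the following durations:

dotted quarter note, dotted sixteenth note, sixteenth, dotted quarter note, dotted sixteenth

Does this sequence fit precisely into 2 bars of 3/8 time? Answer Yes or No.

One bar of 3/8 = 12 thirty-second notes, so 2 bars = 24.
Convert each value to thirty-second notes: dotted quarter note = 12; dotted sixteenth note = 3; sixteenth = 2; dotted quarter note = 12; dotted sixteenth = 3.
Sum: 12 + 3 + 2 + 12 + 3 = 32.
32 exceeds 24, so the answer is No.

No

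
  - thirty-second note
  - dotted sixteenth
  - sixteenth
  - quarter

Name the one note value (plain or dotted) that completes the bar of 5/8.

dotted eighth note

The bar of 5/8 = 20 thirty-second notes.
Each duration in thirty-second notes: thirty-second note = 1; dotted sixteenth = 3; sixteenth = 2; quarter = 8.
Total: 1 + 3 + 2 + 8 = 14.
Remaining: 20 − 14 = 6 thirty-second notes, which is a dotted eighth note.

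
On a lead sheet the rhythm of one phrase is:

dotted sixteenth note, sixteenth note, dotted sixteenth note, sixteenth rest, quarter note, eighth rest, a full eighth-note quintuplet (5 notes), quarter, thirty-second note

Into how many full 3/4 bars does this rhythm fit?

One bar of 3/4 = 24 thirty-second notes.
Express everything in thirty-second notes: dotted sixteenth note = 3; sixteenth note = 2; dotted sixteenth note = 3; sixteenth rest = 2; quarter note = 8; eighth rest = 4; a full eighth-note quintuplet (5 notes) (five quintuplet eighths span one half) = 16; quarter = 8; thirty-second note = 1.
Adding: 3 + 2 + 3 + 2 + 8 + 4 + 16 + 8 + 1 = 47.
47 ÷ 24 = 1 complete bar with 23 left over.

1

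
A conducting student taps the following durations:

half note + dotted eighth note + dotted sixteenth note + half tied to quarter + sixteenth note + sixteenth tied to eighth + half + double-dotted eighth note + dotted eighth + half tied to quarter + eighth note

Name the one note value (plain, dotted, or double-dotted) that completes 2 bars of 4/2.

double-dotted quarter note

2 bars of 4/2 = 128 thirty-second notes.
Each duration in thirty-second notes: half note = 16; dotted eighth note = 6; dotted sixteenth note = 3; half tied to quarter (half + quarter) = 24; sixteenth note = 2; sixteenth tied to eighth (sixteenth + eighth) = 6; half = 16; double-dotted eighth note = 7; dotted eighth = 6; half tied to quarter (half + quarter) = 24; eighth note = 4.
Sum: 16 + 6 + 3 + 24 + 2 + 6 + 16 + 7 + 6 + 24 + 4 = 114.
Remaining: 128 − 114 = 14 thirty-second notes, which is a double-dotted quarter note.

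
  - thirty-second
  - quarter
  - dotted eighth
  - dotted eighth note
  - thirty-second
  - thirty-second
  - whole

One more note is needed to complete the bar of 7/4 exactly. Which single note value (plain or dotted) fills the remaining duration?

The bar of 7/4 = 56 thirty-second notes.
Each duration in thirty-second notes: thirty-second = 1; quarter = 8; dotted eighth = 6; dotted eighth note = 6; thirty-second = 1; thirty-second = 1; whole = 32.
Adding: 1 + 8 + 6 + 6 + 1 + 1 + 32 = 55.
Remaining: 56 − 55 = 1 thirty-second note, which is a thirty-second note.

thirty-second note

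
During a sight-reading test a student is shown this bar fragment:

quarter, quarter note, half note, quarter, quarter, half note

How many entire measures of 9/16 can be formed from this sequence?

One bar of 9/16 = 9 sixteenth notes.
Convert each value to sixteenth notes: quarter = 4; quarter note = 4; half note = 8; quarter = 4; quarter = 4; half note = 8.
Total: 4 + 4 + 8 + 4 + 4 + 8 = 32.
32 ÷ 9 = 3 complete bars with 5 left over.

3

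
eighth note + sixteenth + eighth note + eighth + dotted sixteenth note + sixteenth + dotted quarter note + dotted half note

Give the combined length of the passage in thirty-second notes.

Convert each value to thirty-second notes: eighth note = 4; sixteenth = 2; eighth note = 4; eighth = 4; dotted sixteenth note = 3; sixteenth = 2; dotted quarter note = 12; dotted half note = 24.
Adding: 4 + 2 + 4 + 4 + 3 + 2 + 12 + 24 = 55 thirty-second notes.

55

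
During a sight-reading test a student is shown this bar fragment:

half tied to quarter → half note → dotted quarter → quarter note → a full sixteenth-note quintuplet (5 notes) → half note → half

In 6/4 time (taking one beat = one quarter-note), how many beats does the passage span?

12.5

One quarter-note beat = 2 eighth notes.
Working in eighth notes: half tied to quarter (half + quarter) = 6; half note = 4; dotted quarter = 3; quarter note = 2; a full sixteenth-note quintuplet (5 notes) (five quintuplet sixteenths span one quarter) = 2; half note = 4; half = 4.
Adding: 6 + 4 + 3 + 2 + 2 + 4 + 4 = 25.
25 ÷ 2 = 12.5 beats.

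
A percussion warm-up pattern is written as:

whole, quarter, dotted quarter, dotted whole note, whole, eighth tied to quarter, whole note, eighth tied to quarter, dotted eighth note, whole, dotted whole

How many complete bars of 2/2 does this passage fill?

8

One bar of 2/2 = 16 sixteenth notes.
Convert each value to sixteenth notes: whole = 16; quarter = 4; dotted quarter = 6; dotted whole note = 24; whole = 16; eighth tied to quarter (eighth + quarter) = 6; whole note = 16; eighth tied to quarter (eighth + quarter) = 6; dotted eighth note = 3; whole = 16; dotted whole = 24.
Adding: 16 + 4 + 6 + 24 + 16 + 6 + 16 + 6 + 3 + 16 + 24 = 137.
137 ÷ 16 = 8 complete bars with 9 left over.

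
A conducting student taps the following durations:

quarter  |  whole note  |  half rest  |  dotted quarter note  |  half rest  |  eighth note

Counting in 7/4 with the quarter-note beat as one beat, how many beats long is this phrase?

11

One quarter-note beat = 2 eighth notes.
Working in eighth notes: quarter = 2; whole note = 8; half rest = 4; dotted quarter note = 3; half rest = 4; eighth note = 1.
Altogether 2 + 8 + 4 + 3 + 4 + 1 = 22.
22 ÷ 2 = 11 beats.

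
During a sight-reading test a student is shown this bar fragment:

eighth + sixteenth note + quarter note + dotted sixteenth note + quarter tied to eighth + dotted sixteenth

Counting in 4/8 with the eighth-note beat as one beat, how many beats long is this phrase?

8

One eighth-note beat = 4 thirty-second notes.
In thirty-second notes: eighth = 4; sixteenth note = 2; quarter note = 8; dotted sixteenth note = 3; quarter tied to eighth (quarter + eighth) = 12; dotted sixteenth = 3.
Sum: 4 + 2 + 8 + 3 + 12 + 3 = 32.
32 ÷ 4 = 8 beats.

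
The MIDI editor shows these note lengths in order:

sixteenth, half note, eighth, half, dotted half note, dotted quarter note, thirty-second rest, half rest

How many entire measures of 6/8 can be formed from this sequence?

3

One bar of 6/8 = 24 thirty-second notes.
Express everything in thirty-second notes: sixteenth = 2; half note = 16; eighth = 4; half = 16; dotted half note = 24; dotted quarter note = 12; thirty-second rest = 1; half rest = 16.
Adding: 2 + 16 + 4 + 16 + 24 + 12 + 1 + 16 = 91.
91 ÷ 24 = 3 complete bars with 19 left over.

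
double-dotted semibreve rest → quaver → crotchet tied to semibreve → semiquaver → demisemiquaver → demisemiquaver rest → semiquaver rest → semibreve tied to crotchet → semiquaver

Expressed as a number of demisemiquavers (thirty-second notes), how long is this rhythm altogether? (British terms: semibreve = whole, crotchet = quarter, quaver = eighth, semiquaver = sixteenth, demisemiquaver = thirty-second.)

148

Each duration in thirty-second notes: double-dotted semibreve rest = 56; quaver = 4; crotchet tied to semibreve (crotchet + semibreve) = 40; semiquaver = 2; demisemiquaver = 1; demisemiquaver rest = 1; semiquaver rest = 2; semibreve tied to crotchet (semibreve + crotchet) = 40; semiquaver = 2.
Sum: 56 + 4 + 40 + 2 + 1 + 1 + 2 + 40 + 2 = 148 thirty-second notes.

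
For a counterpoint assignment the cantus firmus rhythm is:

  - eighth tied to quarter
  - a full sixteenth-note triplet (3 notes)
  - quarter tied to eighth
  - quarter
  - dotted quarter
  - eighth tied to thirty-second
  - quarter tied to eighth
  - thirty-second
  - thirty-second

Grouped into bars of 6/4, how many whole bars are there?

One bar of 6/4 = 48 thirty-second notes.
Convert each value to thirty-second notes: eighth tied to quarter (eighth + quarter) = 12; a full sixteenth-note triplet (3 notes) (three triplet sixteenths span one eighth) = 4; quarter tied to eighth (quarter + eighth) = 12; quarter = 8; dotted quarter = 12; eighth tied to thirty-second (eighth + thirty-second) = 5; quarter tied to eighth (quarter + eighth) = 12; thirty-second = 1; thirty-second = 1.
Sum: 12 + 4 + 12 + 8 + 12 + 5 + 12 + 1 + 1 = 67.
67 ÷ 48 = 1 complete bar with 19 left over.

1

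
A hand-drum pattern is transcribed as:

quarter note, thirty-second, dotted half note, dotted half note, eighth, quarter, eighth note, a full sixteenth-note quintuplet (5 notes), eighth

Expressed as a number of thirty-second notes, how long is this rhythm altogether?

85

Each duration in thirty-second notes: quarter note = 8; thirty-second = 1; dotted half note = 24; dotted half note = 24; eighth = 4; quarter = 8; eighth note = 4; a full sixteenth-note quintuplet (5 notes) (five quintuplet sixteenths span one quarter) = 8; eighth = 4.
Adding: 8 + 1 + 24 + 24 + 4 + 8 + 4 + 8 + 4 = 85 thirty-second notes.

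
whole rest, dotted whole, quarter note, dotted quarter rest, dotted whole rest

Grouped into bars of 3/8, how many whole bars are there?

12

One bar of 3/8 = 3 eighth notes.
Convert each value to eighth notes: whole rest = 8; dotted whole = 12; quarter note = 2; dotted quarter rest = 3; dotted whole rest = 12.
Adding: 8 + 12 + 2 + 3 + 12 = 37.
37 ÷ 3 = 12 complete bars with 1 left over.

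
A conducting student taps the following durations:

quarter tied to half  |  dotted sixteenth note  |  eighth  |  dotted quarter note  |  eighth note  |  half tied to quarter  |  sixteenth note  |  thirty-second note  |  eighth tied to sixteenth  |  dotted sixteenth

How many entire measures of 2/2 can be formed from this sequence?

One bar of 2/2 = 32 thirty-second notes.
Each duration in thirty-second notes: quarter tied to half (quarter + half) = 24; dotted sixteenth note = 3; eighth = 4; dotted quarter note = 12; eighth note = 4; half tied to quarter (half + quarter) = 24; sixteenth note = 2; thirty-second note = 1; eighth tied to sixteenth (eighth + sixteenth) = 6; dotted sixteenth = 3.
Total: 24 + 3 + 4 + 12 + 4 + 24 + 2 + 1 + 6 + 3 = 83.
83 ÷ 32 = 2 complete bars with 19 left over.

2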